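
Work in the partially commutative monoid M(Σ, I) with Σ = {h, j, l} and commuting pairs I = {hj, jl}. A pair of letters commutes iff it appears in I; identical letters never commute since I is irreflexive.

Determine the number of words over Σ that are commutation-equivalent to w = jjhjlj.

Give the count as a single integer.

0(j) covers ∅
1(j) covers 0:j
2(h) covers ∅
3(j) covers 1:j
4(l) covers 2:h
5(j) covers 3:j
floor of heap: 0:j, 2:h
completions by unplaced set U, small U first (add the entries for U minus each lowest piece of U):
  |U|=1: {4}:1  {5}:1
  |U|=2: {2,4}:1  {3,5}:1  {4,5}:2
  |U|=3: {1,3,5}:1  {2,4,5}:3  {3,4,5}:3
  |U|=4: {0,1,3,5}:1  {1,3,4,5}:4  {2,3,4,5}:6
  start at 0(j): 10
  start at 2(h): 5
sum over floor = 15

15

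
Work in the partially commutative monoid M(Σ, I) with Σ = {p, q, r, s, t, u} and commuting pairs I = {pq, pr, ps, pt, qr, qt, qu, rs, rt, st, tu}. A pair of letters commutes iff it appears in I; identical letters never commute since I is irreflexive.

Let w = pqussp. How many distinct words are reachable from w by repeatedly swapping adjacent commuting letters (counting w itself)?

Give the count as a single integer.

10

#0=p has no predecessor
#1=q has no predecessor
#2=u depends on [0:p]
#3=s depends on [1:q, 2:u]
#4=s depends on [3:s]
#5=p depends on [2:u]
sources: [0:p, 1:q]
N(rest) = Σ N(rest − s) over sources s of rest; N(one piece) = 1:
  size 1 → [4]=1  [5]=1
  size 2 → [3,4]=1  [4,5]=2
  size 3 → [1,3,4]=1  [3,4,5]=3
  size 4 → [1,3,4,5]=4  [2,3,4,5]=3
  first=0(p) contributes 7
  first=1(q) contributes 3
|[w]| = 10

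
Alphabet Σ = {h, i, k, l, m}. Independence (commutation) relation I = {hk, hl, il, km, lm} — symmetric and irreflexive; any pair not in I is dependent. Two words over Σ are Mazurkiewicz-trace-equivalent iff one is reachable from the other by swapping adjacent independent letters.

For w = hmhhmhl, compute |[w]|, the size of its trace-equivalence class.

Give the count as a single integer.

#0=h has no predecessor
#1=m depends on [0:h]
#2=h depends on [1:m]
#3=h depends on [2:h]
#4=m depends on [3:h]
#5=h depends on [4:m]
#6=l has no predecessor
sources: [0:h, 6:l]
N(rest) = Σ N(rest − s) over sources s of rest; N(one piece) = 1:
  size 1 → [5]=1  [6]=1
  size 2 → [4,5]=1  [5,6]=2
  size 3 → [3,4,5]=1  [4,5,6]=3
  size 4 → [2,3,4,5]=1  [3,4,5,6]=4
  size 5 → [1,2,3,4,5]=1  [2,3,4,5,6]=5
  first=0(h) contributes 6
  first=6(l) contributes 1
|[w]| = 7

7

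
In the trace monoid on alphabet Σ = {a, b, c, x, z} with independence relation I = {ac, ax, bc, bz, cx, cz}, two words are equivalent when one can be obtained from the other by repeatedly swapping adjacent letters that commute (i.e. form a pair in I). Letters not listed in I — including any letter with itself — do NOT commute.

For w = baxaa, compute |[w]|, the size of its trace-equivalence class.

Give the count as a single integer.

piece 0:b — minimal
piece 1:a rests on {0:b}
piece 2:x rests on {0:b}
piece 3:a rests on {1:a}
piece 4:a rests on {3:a}
minimal pieces: {0:b}
ways to finish when only these pieces remain (= sum over removing one remaining piece with nothing left below it):
  1 left: {2}→1  {4}→1
  2 left: {2,4}→2  {3,4}→1
  3 left: {1,3,4}→1  {2,3,4}→3
  placing 0:b first → 4 extensions

4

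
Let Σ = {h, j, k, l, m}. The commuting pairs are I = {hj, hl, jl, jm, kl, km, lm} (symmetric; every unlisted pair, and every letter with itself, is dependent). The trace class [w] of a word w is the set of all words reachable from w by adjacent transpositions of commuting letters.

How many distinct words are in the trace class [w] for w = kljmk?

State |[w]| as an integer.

piece 0:k — minimal
piece 1:l — minimal
piece 2:j rests on {0:k}
piece 3:m — minimal
piece 4:k rests on {2:j}
minimal pieces: {0:k, 1:l, 3:m}
ways to finish when only these pieces remain (= sum over removing one remaining piece with nothing left below it):
  1 left: {1}→1  {3}→1  {4}→1
  2 left: {1,3}→2  {1,4}→2  {2,4}→1  {3,4}→2
  3 left: {0,2,4}→1  {1,2,4}→3  {1,3,4}→6  {2,3,4}→3
  placing 0:k first → 12 extensions
  placing 1:l first → 4 extensions
  placing 3:m first → 4 extensions
total linear extensions = 20

20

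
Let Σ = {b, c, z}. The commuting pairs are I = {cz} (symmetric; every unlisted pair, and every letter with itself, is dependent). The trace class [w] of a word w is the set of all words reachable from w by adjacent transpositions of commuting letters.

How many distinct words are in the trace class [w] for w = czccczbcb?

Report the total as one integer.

drop 0:c onto floor
drop 1:z onto floor
drop 2:c onto {0:c}
drop 3:c onto {2:c}
drop 4:c onto {3:c}
drop 5:z onto {1:z}
drop 6:b onto {4:c, 5:z}
drop 7:c onto {6:b}
drop 8:b onto {7:c}
ground layer = {0:c, 1:z}
drop-orders for the pieces not yet dropped (sum over which currently-grounded one goes next):
  1 to go: {8} 1
  2 to go: {7,8} 1
  3 to go: {6,7,8} 1
  4 to go: {4,6,7,8} 1  {5,6,7,8} 1
  5 to go: {1,5,6,7,8} 1  {3,4,6,7,8} 1  {4,5,6,7,8} 2
  6 to go: {1,4,5,6,7,8} 3  {2,3,4,6,7,8} 1  {3,4,5,6,7,8} 3
  7 to go: {0,2,3,4,6,7,8} 1  {1,3,4,5,6,7,8} 6  {2,3,4,5,6,7,8} 4
  if 0:c drops first: 10 orders
  if 1:z drops first: 5 orders
heap linearizations: 15

15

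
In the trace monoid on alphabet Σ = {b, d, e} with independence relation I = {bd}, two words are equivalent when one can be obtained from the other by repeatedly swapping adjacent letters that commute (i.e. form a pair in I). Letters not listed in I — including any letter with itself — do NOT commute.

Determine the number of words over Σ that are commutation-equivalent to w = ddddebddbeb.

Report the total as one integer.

0(d) covers ∅
1(d) covers 0:d
2(d) covers 1:d
3(d) covers 2:d
4(e) covers 3:d
5(b) covers 4:e
6(d) covers 4:e
7(d) covers 6:d
8(b) covers 5:b
9(e) covers 7:d, 8:b
10(b) covers 9:e
floor of heap: 0:d
completions by unplaced set U, small U first (add the entries for U minus each lowest piece of U):
  |U|=1: {10}:1
  |U|=2: {9,10}:1
  |U|=3: {7,9,10}:1  {8,9,10}:1
  |U|=4: {5,8,9,10}:1  {6,7,9,10}:1  {7,8,9,10}:2
  |U|=5: {5,7,8,9,10}:3  {6,7,8,9,10}:3
  |U|=6: {5,6,7,8,9,10}:6
  |U|=7: {4,5,6,7,8,9,10}:6
  |U|=8: {3,4,5,6,7,8,9,10}:6
  |U|=9: {2,3,4,5,6,7,8,9,10}:6
  start at 0(d): 6

6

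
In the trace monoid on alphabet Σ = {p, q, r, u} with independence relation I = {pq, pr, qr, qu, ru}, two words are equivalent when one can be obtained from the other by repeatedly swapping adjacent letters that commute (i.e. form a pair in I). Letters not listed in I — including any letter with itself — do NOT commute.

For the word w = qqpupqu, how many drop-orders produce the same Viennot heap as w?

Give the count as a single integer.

35

drop 0:q onto floor
drop 1:q onto {0:q}
drop 2:p onto floor
drop 3:u onto {2:p}
drop 4:p onto {3:u}
drop 5:q onto {1:q}
drop 6:u onto {4:p}
ground layer = {0:q, 2:p}
drop-orders for the pieces not yet dropped (sum over which currently-grounded one goes next):
  1 to go: {5} 1  {6} 1
  2 to go: {1,5} 1  {4,6} 1  {5,6} 2
  3 to go: {0,1,5} 1  {1,5,6} 3  {3,4,6} 1  {4,5,6} 3
  4 to go: {0,1,5,6} 4  {1,4,5,6} 6  {2,3,4,6} 1  {3,4,5,6} 4
  5 to go: {0,1,4,5,6} 10  {1,3,4,5,6} 10  {2,3,4,5,6} 5
  if 0:q drops first: 15 orders
  if 2:p drops first: 20 orders
heap linearizations: 35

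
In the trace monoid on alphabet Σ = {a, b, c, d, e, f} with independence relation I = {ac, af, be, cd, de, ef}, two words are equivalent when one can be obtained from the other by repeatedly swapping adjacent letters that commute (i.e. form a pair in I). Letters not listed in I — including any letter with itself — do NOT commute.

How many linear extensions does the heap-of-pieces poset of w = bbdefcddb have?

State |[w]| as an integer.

18

piece 0:b — minimal
piece 1:b rests on {0:b}
piece 2:d rests on {1:b}
piece 3:e — minimal
piece 4:f rests on {2:d}
piece 5:c rests on {3:e, 4:f}
piece 6:d rests on {4:f}
piece 7:d rests on {6:d}
piece 8:b rests on {5:c, 7:d}
minimal pieces: {0:b, 3:e}
ways to finish when only these pieces remain (= sum over removing one remaining piece with nothing left below it):
  1 left: {8}→1
  2 left: {5,8}→1  {7,8}→1
  3 left: {3,5,8}→1  {5,7,8}→2  {6,7,8}→1
  4 left: {3,5,7,8}→3  {5,6,7,8}→3
  5 left: {3,5,6,7,8}→6  {4,5,6,7,8}→3
  6 left: {2,4,5,6,7,8}→3  {3,4,5,6,7,8}→9
  7 left: {1,2,4,5,6,7,8}→3  {2,3,4,5,6,7,8}→12
  placing 0:b first → 15 extensions
  placing 3:e first → 3 extensions
total linear extensions = 18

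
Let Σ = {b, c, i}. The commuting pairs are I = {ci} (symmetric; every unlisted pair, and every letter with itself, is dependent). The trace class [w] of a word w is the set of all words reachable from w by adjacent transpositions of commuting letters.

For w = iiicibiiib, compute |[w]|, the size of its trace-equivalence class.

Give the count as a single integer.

drop 0:i onto floor
drop 1:i onto {0:i}
drop 2:i onto {1:i}
drop 3:c onto floor
drop 4:i onto {2:i}
drop 5:b onto {3:c, 4:i}
drop 6:i onto {5:b}
drop 7:i onto {6:i}
drop 8:i onto {7:i}
drop 9:b onto {8:i}
ground layer = {0:i, 3:c}
drop-orders for the pieces not yet dropped (sum over which currently-grounded one goes next):
  1 to go: {9} 1
  2 to go: {8,9} 1
  3 to go: {7,8,9} 1
  4 to go: {6,7,8,9} 1
  5 to go: {5,6,7,8,9} 1
  6 to go: {3,5,6,7,8,9} 1  {4,5,6,7,8,9} 1
  7 to go: {2,4,5,6,7,8,9} 1  {3,4,5,6,7,8,9} 2
  8 to go: {1,2,4,5,6,7,8,9} 1  {2,3,4,5,6,7,8,9} 3
  if 0:i drops first: 4 orders
  if 3:c drops first: 1 orders
heap linearizations: 5

5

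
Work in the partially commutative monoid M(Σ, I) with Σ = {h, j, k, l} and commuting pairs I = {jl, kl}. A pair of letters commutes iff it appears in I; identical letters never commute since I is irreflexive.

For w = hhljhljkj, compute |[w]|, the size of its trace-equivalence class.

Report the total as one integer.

drop 0:h onto floor
drop 1:h onto {0:h}
drop 2:l onto {1:h}
drop 3:j onto {1:h}
drop 4:h onto {2:l, 3:j}
drop 5:l onto {4:h}
drop 6:j onto {4:h}
drop 7:k onto {6:j}
drop 8:j onto {7:k}
ground layer = {0:h}
drop-orders for the pieces not yet dropped (sum over which currently-grounded one goes next):
  1 to go: {5} 1  {8} 1
  2 to go: {5,8} 2  {7,8} 1
  3 to go: {5,7,8} 3  {6,7,8} 1
  4 to go: {5,6,7,8} 4
  5 to go: {4,5,6,7,8} 4
  6 to go: {2,4,5,6,7,8} 4  {3,4,5,6,7,8} 4
  7 to go: {2,3,4,5,6,7,8} 8
  if 0:h drops first: 8 orders

8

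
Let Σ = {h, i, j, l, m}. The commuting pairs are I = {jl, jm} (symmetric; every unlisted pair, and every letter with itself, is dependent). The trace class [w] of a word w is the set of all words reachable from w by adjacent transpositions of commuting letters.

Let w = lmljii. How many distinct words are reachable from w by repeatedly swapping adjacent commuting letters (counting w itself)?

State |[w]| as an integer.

#0=l has no predecessor
#1=m depends on [0:l]
#2=l depends on [1:m]
#3=j has no predecessor
#4=i depends on [2:l, 3:j]
#5=i depends on [4:i]
sources: [0:l, 3:j]
N(rest) = Σ N(rest − s) over sources s of rest; N(one piece) = 1:
  size 1 → [5]=1
  size 2 → [4,5]=1
  size 3 → [2,4,5]=1  [3,4,5]=1
  size 4 → [1,2,4,5]=1  [2,3,4,5]=2
  first=0(l) contributes 3
  first=3(j) contributes 1
|[w]| = 4

4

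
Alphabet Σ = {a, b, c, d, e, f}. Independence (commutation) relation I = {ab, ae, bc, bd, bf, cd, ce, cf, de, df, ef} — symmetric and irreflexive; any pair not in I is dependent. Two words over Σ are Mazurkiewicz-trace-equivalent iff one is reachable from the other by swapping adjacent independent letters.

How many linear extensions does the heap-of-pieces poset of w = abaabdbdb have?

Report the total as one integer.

#0=a has no predecessor
#1=b has no predecessor
#2=a depends on [0:a]
#3=a depends on [2:a]
#4=b depends on [1:b]
#5=d depends on [3:a]
#6=b depends on [4:b]
#7=d depends on [5:d]
#8=b depends on [6:b]
sources: [0:a, 1:b]
N(rest) = Σ N(rest − s) over sources s of rest; N(one piece) = 1:
  size 1 → [7]=1  [8]=1
  size 2 → [5,7]=1  [6,8]=1  [7,8]=2
  size 3 → [3,5,7]=1  [4,6,8]=1  [5,7,8]=3  [6,7,8]=3
  size 4 → [1,4,6,8]=1  [2,3,5,7]=1  [3,5,7,8]=4  [4,6,7,8]=4  [5,6,7,8]=6
  size 5 → [0,2,3,5,7]=1  [1,4,6,7,8]=5  [2,3,5,7,8]=5  [3,5,6,7,8]=10  [4,5,6,7,8]=10
  size 6 → [0,2,3,5,7,8]=6  [1,4,5,6,7,8]=15  [2,3,5,6,7,8]=15  [3,4,5,6,7,8]=20
  size 7 → [0,2,3,5,6,7,8]=21  [1,3,4,5,6,7,8]=35  [2,3,4,5,6,7,8]=35
  first=0(a) contributes 70
  first=1(b) contributes 56
|[w]| = 126

126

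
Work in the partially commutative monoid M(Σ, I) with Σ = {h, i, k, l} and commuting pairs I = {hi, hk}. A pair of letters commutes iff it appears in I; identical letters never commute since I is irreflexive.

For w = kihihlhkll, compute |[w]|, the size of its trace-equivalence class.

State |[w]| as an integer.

piece 0:k — minimal
piece 1:i rests on {0:k}
piece 2:h — minimal
piece 3:i rests on {1:i}
piece 4:h rests on {2:h}
piece 5:l rests on {3:i, 4:h}
piece 6:h rests on {5:l}
piece 7:k rests on {5:l}
piece 8:l rests on {6:h, 7:k}
piece 9:l rests on {8:l}
minimal pieces: {0:k, 2:h}
ways to finish when only these pieces remain (= sum over removing one remaining piece with nothing left below it):
  1 left: {9}→1
  2 left: {8,9}→1
  3 left: {6,8,9}→1  {7,8,9}→1
  4 left: {6,7,8,9}→2
  5 left: {5,6,7,8,9}→2
  6 left: {3,5,6,7,8,9}→2  {4,5,6,7,8,9}→2
  7 left: {1,3,5,6,7,8,9}→2  {2,4,5,6,7,8,9}→2  {3,4,5,6,7,8,9}→4
  8 left: {0,1,3,5,6,7,8,9}→2  {1,3,4,5,6,7,8,9}→6  {2,3,4,5,6,7,8,9}→6
  placing 0:k first → 12 extensions
  placing 2:h first → 8 extensions
total linear extensions = 20

20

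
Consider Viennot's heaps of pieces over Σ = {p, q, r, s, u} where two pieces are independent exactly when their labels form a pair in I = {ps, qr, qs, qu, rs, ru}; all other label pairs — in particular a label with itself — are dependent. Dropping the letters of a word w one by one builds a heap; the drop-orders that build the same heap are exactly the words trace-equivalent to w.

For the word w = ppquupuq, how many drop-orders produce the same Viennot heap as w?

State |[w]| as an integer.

0(p) covers ∅
1(p) covers 0:p
2(q) covers 1:p
3(u) covers 1:p
4(u) covers 3:u
5(p) covers 2:q, 4:u
6(u) covers 5:p
7(q) covers 5:p
floor of heap: 0:p
completions by unplaced set U, small U first (add the entries for U minus each lowest piece of U):
  |U|=1: {6}:1  {7}:1
  |U|=2: {6,7}:2
  |U|=3: {5,6,7}:2
  |U|=4: {2,5,6,7}:2  {4,5,6,7}:2
  |U|=5: {2,4,5,6,7}:4  {3,4,5,6,7}:2
  |U|=6: {2,3,4,5,6,7}:6
  start at 0(p): 6

6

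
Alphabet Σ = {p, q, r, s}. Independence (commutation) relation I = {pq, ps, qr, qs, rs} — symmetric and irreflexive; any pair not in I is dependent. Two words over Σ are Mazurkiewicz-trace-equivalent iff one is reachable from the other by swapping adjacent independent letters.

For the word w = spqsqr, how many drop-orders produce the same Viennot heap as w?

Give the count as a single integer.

90

drop 0:s onto floor
drop 1:p onto floor
drop 2:q onto floor
drop 3:s onto {0:s}
drop 4:q onto {2:q}
drop 5:r onto {1:p}
ground layer = {0:s, 1:p, 2:q}
drop-orders for the pieces not yet dropped (sum over which currently-grounded one goes next):
  1 to go: {3} 1  {4} 1  {5} 1
  2 to go: {0,3} 1  {1,5} 1  {2,4} 1  {3,4} 2  {3,5} 2  {4,5} 2
  3 to go: {0,3,4} 3  {0,3,5} 3  {1,3,5} 3  {1,4,5} 3  {2,3,4} 3  {2,4,5} 3  {3,4,5} 6
  4 to go: {0,1,3,5} 6  {0,2,3,4} 6  {0,3,4,5} 12  {1,2,4,5} 6  {1,3,4,5} 12  {2,3,4,5} 12
  if 0:s drops first: 30 orders
  if 1:p drops first: 30 orders
  if 2:q drops first: 30 orders
heap linearizations: 90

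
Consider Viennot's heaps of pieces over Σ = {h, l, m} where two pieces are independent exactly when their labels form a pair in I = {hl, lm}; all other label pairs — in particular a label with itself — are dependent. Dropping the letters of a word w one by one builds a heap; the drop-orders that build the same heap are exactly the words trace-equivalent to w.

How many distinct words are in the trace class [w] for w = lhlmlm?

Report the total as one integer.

20

drop 0:l onto floor
drop 1:h onto floor
drop 2:l onto {0:l}
drop 3:m onto {1:h}
drop 4:l onto {2:l}
drop 5:m onto {3:m}
ground layer = {0:l, 1:h}
drop-orders for the pieces not yet dropped (sum over which currently-grounded one goes next):
  1 to go: {4} 1  {5} 1
  2 to go: {2,4} 1  {3,5} 1  {4,5} 2
  3 to go: {0,2,4} 1  {1,3,5} 1  {2,4,5} 3  {3,4,5} 3
  4 to go: {0,2,4,5} 4  {1,3,4,5} 4  {2,3,4,5} 6
  if 0:l drops first: 10 orders
  if 1:h drops first: 10 orders
heap linearizations: 20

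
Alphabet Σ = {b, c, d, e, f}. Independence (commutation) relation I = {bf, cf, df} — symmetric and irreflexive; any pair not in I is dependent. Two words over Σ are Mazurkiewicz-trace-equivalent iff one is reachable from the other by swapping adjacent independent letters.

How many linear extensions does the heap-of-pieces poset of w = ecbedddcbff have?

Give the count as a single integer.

#0=e has no predecessor
#1=c depends on [0:e]
#2=b depends on [1:c]
#3=e depends on [2:b]
#4=d depends on [3:e]
#5=d depends on [4:d]
#6=d depends on [5:d]
#7=c depends on [6:d]
#8=b depends on [7:c]
#9=f depends on [3:e]
#10=f depends on [9:f]
sources: [0:e]
N(rest) = Σ N(rest − s) over sources s of rest; N(one piece) = 1:
  size 1 → [8]=1  [10]=1
  size 2 → [7,8]=1  [8,10]=2  [9,10]=1
  size 3 → [6,7,8]=1  [7,8,10]=3  [8,9,10]=3
  size 4 → [5,6,7,8]=1  [6,7,8,10]=4  [7,8,9,10]=6
  size 5 → [4,5,6,7,8]=1  [5,6,7,8,10]=5  [6,7,8,9,10]=10
  size 6 → [4,5,6,7,8,10]=6  [5,6,7,8,9,10]=15
  size 7 → [4,5,6,7,8,9,10]=21
  size 8 → [3,4,5,6,7,8,9,10]=21
  size 9 → [2,3,4,5,6,7,8,9,10]=21
  first=0(e) contributes 21

21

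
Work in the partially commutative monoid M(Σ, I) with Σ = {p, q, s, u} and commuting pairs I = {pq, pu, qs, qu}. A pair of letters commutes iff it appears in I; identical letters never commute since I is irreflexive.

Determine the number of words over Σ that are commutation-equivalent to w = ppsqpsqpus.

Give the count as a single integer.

piece 0:p — minimal
piece 1:p rests on {0:p}
piece 2:s rests on {1:p}
piece 3:q — minimal
piece 4:p rests on {2:s}
piece 5:s rests on {4:p}
piece 6:q rests on {3:q}
piece 7:p rests on {5:s}
piece 8:u rests on {5:s}
piece 9:s rests on {7:p, 8:u}
minimal pieces: {0:p, 3:q}
ways to finish when only these pieces remain (= sum over removing one remaining piece with nothing left below it):
  1 left: {6}→1  {9}→1
  2 left: {3,6}→1  {6,9}→2  {7,9}→1  {8,9}→1
  3 left: {3,6,9}→3  {6,7,9}→3  {6,8,9}→3  {7,8,9}→2
  4 left: {3,6,7,9}→6  {3,6,8,9}→6  {5,7,8,9}→2  {6,7,8,9}→8
  5 left: {3,6,7,8,9}→20  {4,5,7,8,9}→2  {5,6,7,8,9}→10
  6 left: {2,4,5,7,8,9}→2  {3,5,6,7,8,9}→30  {4,5,6,7,8,9}→12
  7 left: {1,2,4,5,7,8,9}→2  {2,4,5,6,7,8,9}→14  {3,4,5,6,7,8,9}→42
  8 left: {0,1,2,4,5,7,8,9}→2  {1,2,4,5,6,7,8,9}→16  {2,3,4,5,6,7,8,9}→56
  placing 0:p first → 72 extensions
  placing 3:q first → 18 extensions
total linear extensions = 90

90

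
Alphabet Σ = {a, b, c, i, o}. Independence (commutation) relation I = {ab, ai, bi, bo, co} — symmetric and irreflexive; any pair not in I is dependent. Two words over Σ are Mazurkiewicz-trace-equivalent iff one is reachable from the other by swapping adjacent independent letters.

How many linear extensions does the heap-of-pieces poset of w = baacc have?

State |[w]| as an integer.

#0=b has no predecessor
#1=a has no predecessor
#2=a depends on [1:a]
#3=c depends on [0:b, 2:a]
#4=c depends on [3:c]
sources: [0:b, 1:a]
N(rest) = Σ N(rest − s) over sources s of rest; N(one piece) = 1:
  size 1 → [4]=1
  size 2 → [3,4]=1
  size 3 → [0,3,4]=1  [2,3,4]=1
  first=0(b) contributes 1
  first=1(a) contributes 2
|[w]| = 3

3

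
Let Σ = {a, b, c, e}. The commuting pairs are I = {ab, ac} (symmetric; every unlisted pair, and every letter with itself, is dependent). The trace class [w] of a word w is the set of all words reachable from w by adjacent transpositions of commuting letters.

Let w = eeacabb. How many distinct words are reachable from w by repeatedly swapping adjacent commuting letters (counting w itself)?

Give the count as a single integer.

10

drop 0:e onto floor
drop 1:e onto {0:e}
drop 2:a onto {1:e}
drop 3:c onto {1:e}
drop 4:a onto {2:a}
drop 5:b onto {3:c}
drop 6:b onto {5:b}
ground layer = {0:e}
drop-orders for the pieces not yet dropped (sum over which currently-grounded one goes next):
  1 to go: {4} 1  {6} 1
  2 to go: {2,4} 1  {4,6} 2  {5,6} 1
  3 to go: {2,4,6} 3  {3,5,6} 1  {4,5,6} 3
  4 to go: {2,4,5,6} 6  {3,4,5,6} 4
  5 to go: {2,3,4,5,6} 10
  if 0:e drops first: 10 orders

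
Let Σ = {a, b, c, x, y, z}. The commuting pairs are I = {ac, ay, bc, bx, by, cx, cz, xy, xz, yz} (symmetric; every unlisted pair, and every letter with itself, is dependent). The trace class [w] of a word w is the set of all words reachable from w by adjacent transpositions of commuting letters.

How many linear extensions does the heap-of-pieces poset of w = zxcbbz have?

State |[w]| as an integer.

#0=z has no predecessor
#1=x has no predecessor
#2=c has no predecessor
#3=b depends on [0:z]
#4=b depends on [3:b]
#5=z depends on [4:b]
sources: [0:z, 1:x, 2:c]
N(rest) = Σ N(rest − s) over sources s of rest; N(one piece) = 1:
  size 1 → [1]=1  [2]=1  [5]=1
  size 2 → [1,2]=2  [1,5]=2  [2,5]=2  [4,5]=1
  size 3 → [1,2,5]=6  [1,4,5]=3  [2,4,5]=3  [3,4,5]=1
  size 4 → [0,3,4,5]=1  [1,2,4,5]=12  [1,3,4,5]=4  [2,3,4,5]=4
  first=0(z) contributes 20
  first=1(x) contributes 5
  first=2(c) contributes 5
|[w]| = 30

30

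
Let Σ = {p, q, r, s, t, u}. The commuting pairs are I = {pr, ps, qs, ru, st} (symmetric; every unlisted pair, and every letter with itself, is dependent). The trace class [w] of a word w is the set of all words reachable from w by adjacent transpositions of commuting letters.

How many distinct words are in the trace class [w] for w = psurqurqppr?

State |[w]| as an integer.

drop 0:p onto floor
drop 1:s onto floor
drop 2:u onto {0:p, 1:s}
drop 3:r onto {1:s}
drop 4:q onto {2:u, 3:r}
drop 5:u onto {4:q}
drop 6:r onto {4:q}
drop 7:q onto {5:u, 6:r}
drop 8:p onto {7:q}
drop 9:p onto {8:p}
drop 10:r onto {7:q}
ground layer = {0:p, 1:s}
drop-orders for the pieces not yet dropped (sum over which currently-grounded one goes next):
  1 to go: {9} 1  {10} 1
  2 to go: {8,9} 1  {9,10} 2
  3 to go: {8,9,10} 3
  4 to go: {7,8,9,10} 3
  5 to go: {5,7,8,9,10} 3  {6,7,8,9,10} 3
  6 to go: {5,6,7,8,9,10} 6
  7 to go: {4,5,6,7,8,9,10} 6
  8 to go: {2,4,5,6,7,8,9,10} 6  {3,4,5,6,7,8,9,10} 6
  9 to go: {0,2,4,5,6,7,8,9,10} 6  {2,3,4,5,6,7,8,9,10} 12
  if 0:p drops first: 12 orders
  if 1:s drops first: 18 orders
heap linearizations: 30

30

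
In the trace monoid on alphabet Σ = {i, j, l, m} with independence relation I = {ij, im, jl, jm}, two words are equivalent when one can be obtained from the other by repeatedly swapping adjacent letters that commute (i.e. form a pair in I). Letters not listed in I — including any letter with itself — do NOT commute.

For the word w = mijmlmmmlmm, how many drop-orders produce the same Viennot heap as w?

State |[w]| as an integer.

33

0(m) covers ∅
1(i) covers ∅
2(j) covers ∅
3(m) covers 0:m
4(l) covers 1:i, 3:m
5(m) covers 4:l
6(m) covers 5:m
7(m) covers 6:m
8(l) covers 7:m
9(m) covers 8:l
10(m) covers 9:m
floor of heap: 0:m, 1:i, 2:j
completions by unplaced set U, small U first (add the entries for U minus each lowest piece of U):
  |U|=1: {2}:1  {10}:1
  |U|=2: {2,10}:2  {9,10}:1
  |U|=3: {2,9,10}:3  {8,9,10}:1
  |U|=4: {2,8,9,10}:4  {7,8,9,10}:1
  |U|=5: {2,7,8,9,10}:5  {6,7,8,9,10}:1
  |U|=6: {2,6,7,8,9,10}:6  {5,6,7,8,9,10}:1
  |U|=7: {2,5,6,7,8,9,10}:7  {4,5,6,7,8,9,10}:1
  |U|=8: {1,4,5,6,7,8,9,10}:1  {2,4,5,6,7,8,9,10}:8  {3,4,5,6,7,8,9,10}:1
  |U|=9: {0,3,4,5,6,7,8,9,10}:1  {1,2,4,5,6,7,8,9,10}:9  {1,3,4,5,6,7,8,9,10}:2  {2,3,4,5,6,7,8,9,10}:9
  start at 0(m): 20
  start at 1(i): 10
  start at 2(j): 3
sum over floor = 33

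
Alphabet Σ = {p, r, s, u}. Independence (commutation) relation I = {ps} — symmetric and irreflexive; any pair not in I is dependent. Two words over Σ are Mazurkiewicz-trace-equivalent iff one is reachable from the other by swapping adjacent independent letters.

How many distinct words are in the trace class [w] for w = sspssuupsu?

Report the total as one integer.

10

drop 0:s onto floor
drop 1:s onto {0:s}
drop 2:p onto floor
drop 3:s onto {1:s}
drop 4:s onto {3:s}
drop 5:u onto {2:p, 4:s}
drop 6:u onto {5:u}
drop 7:p onto {6:u}
drop 8:s onto {6:u}
drop 9:u onto {7:p, 8:s}
ground layer = {0:s, 2:p}
drop-orders for the pieces not yet dropped (sum over which currently-grounded one goes next):
  1 to go: {9} 1
  2 to go: {7,9} 1  {8,9} 1
  3 to go: {7,8,9} 2
  4 to go: {6,7,8,9} 2
  5 to go: {5,6,7,8,9} 2
  6 to go: {2,5,6,7,8,9} 2  {4,5,6,7,8,9} 2
  7 to go: {2,4,5,6,7,8,9} 4  {3,4,5,6,7,8,9} 2
  8 to go: {1,3,4,5,6,7,8,9} 2  {2,3,4,5,6,7,8,9} 6
  if 0:s drops first: 8 orders
  if 2:p drops first: 2 orders
heap linearizations: 10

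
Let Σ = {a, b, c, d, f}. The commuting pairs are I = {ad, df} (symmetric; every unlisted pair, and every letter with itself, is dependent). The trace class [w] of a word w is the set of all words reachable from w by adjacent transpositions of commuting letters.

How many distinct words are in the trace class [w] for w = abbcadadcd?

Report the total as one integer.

drop 0:a onto floor
drop 1:b onto {0:a}
drop 2:b onto {1:b}
drop 3:c onto {2:b}
drop 4:a onto {3:c}
drop 5:d onto {3:c}
drop 6:a onto {4:a}
drop 7:d onto {5:d}
drop 8:c onto {6:a, 7:d}
drop 9:d onto {8:c}
ground layer = {0:a}
drop-orders for the pieces not yet dropped (sum over which currently-grounded one goes next):
  1 to go: {9} 1
  2 to go: {8,9} 1
  3 to go: {6,8,9} 1  {7,8,9} 1
  4 to go: {4,6,8,9} 1  {5,7,8,9} 1  {6,7,8,9} 2
  5 to go: {4,6,7,8,9} 3  {5,6,7,8,9} 3
  6 to go: {4,5,6,7,8,9} 6
  7 to go: {3,4,5,6,7,8,9} 6
  8 to go: {2,3,4,5,6,7,8,9} 6
  if 0:a drops first: 6 orders

6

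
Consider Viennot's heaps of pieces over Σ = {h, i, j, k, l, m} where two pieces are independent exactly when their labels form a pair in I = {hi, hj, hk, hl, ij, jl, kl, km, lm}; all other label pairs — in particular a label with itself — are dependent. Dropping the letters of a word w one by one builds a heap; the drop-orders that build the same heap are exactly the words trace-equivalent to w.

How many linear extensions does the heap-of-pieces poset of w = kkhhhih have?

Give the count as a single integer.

35

#0=k has no predecessor
#1=k depends on [0:k]
#2=h has no predecessor
#3=h depends on [2:h]
#4=h depends on [3:h]
#5=i depends on [1:k]
#6=h depends on [4:h]
sources: [0:k, 2:h]
N(rest) = Σ N(rest − s) over sources s of rest; N(one piece) = 1:
  size 1 → [5]=1  [6]=1
  size 2 → [1,5]=1  [4,6]=1  [5,6]=2
  size 3 → [0,1,5]=1  [1,5,6]=3  [3,4,6]=1  [4,5,6]=3
  size 4 → [0,1,5,6]=4  [1,4,5,6]=6  [2,3,4,6]=1  [3,4,5,6]=4
  size 5 → [0,1,4,5,6]=10  [1,3,4,5,6]=10  [2,3,4,5,6]=5
  first=0(k) contributes 15
  first=2(h) contributes 20
|[w]| = 35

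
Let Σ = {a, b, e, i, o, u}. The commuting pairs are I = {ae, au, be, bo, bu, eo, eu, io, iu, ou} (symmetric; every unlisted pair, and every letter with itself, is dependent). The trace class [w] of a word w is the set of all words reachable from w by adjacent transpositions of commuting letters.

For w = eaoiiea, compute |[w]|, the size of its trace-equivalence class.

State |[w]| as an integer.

16

#0=e has no predecessor
#1=a has no predecessor
#2=o depends on [1:a]
#3=i depends on [0:e, 1:a]
#4=i depends on [3:i]
#5=e depends on [4:i]
#6=a depends on [2:o, 4:i]
sources: [0:e, 1:a]
N(rest) = Σ N(rest − s) over sources s of rest; N(one piece) = 1:
  size 1 → [5]=1  [6]=1
  size 2 → [2,6]=1  [5,6]=2
  size 3 → [2,5,6]=3  [4,5,6]=2
  size 4 → [2,4,5,6]=5  [3,4,5,6]=2
  size 5 → [0,3,4,5,6]=2  [2,3,4,5,6]=7
  first=0(e) contributes 7
  first=1(a) contributes 9
|[w]| = 16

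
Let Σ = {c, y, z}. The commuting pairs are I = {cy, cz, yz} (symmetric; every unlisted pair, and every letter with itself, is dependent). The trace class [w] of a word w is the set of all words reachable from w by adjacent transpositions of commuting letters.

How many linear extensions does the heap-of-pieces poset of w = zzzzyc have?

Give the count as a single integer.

30

drop 0:z onto floor
drop 1:z onto {0:z}
drop 2:z onto {1:z}
drop 3:z onto {2:z}
drop 4:y onto floor
drop 5:c onto floor
ground layer = {0:z, 4:y, 5:c}
drop-orders for the pieces not yet dropped (sum over which currently-grounded one goes next):
  1 to go: {3} 1  {4} 1  {5} 1
  2 to go: {2,3} 1  {3,4} 2  {3,5} 2  {4,5} 2
  3 to go: {1,2,3} 1  {2,3,4} 3  {2,3,5} 3  {3,4,5} 6
  4 to go: {0,1,2,3} 1  {1,2,3,4} 4  {1,2,3,5} 4  {2,3,4,5} 12
  if 0:z drops first: 20 orders
  if 4:y drops first: 5 orders
  if 5:c drops first: 5 orders
heap linearizations: 30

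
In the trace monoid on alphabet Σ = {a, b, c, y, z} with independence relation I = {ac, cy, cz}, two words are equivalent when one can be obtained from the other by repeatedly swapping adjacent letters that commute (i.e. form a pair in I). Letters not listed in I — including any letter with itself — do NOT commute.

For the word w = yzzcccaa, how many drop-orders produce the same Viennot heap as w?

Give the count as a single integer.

56

0(y) covers ∅
1(z) covers 0:y
2(z) covers 1:z
3(c) covers ∅
4(c) covers 3:c
5(c) covers 4:c
6(a) covers 2:z
7(a) covers 6:a
floor of heap: 0:y, 3:c
completions by unplaced set U, small U first (add the entries for U minus each lowest piece of U):
  |U|=1: {5}:1  {7}:1
  |U|=2: {4,5}:1  {5,7}:2  {6,7}:1
  |U|=3: {2,6,7}:1  {3,4,5}:1  {4,5,7}:3  {5,6,7}:3
  |U|=4: {1,2,6,7}:1  {2,5,6,7}:4  {3,4,5,7}:4  {4,5,6,7}:6
  |U|=5: {0,1,2,6,7}:1  {1,2,5,6,7}:5  {2,4,5,6,7}:10  {3,4,5,6,7}:10
  |U|=6: {0,1,2,5,6,7}:6  {1,2,4,5,6,7}:15  {2,3,4,5,6,7}:20
  start at 0(y): 35
  start at 3(c): 21
sum over floor = 56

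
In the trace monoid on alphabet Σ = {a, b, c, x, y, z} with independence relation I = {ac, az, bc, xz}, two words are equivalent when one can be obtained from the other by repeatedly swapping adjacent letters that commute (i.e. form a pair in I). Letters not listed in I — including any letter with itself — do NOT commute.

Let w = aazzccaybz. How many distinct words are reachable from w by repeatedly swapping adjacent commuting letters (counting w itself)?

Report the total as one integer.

piece 0:a — minimal
piece 1:a rests on {0:a}
piece 2:z — minimal
piece 3:z rests on {2:z}
piece 4:c rests on {3:z}
piece 5:c rests on {4:c}
piece 6:a rests on {1:a}
piece 7:y rests on {5:c, 6:a}
piece 8:b rests on {7:y}
piece 9:z rests on {8:b}
minimal pieces: {0:a, 2:z}
ways to finish when only these pieces remain (= sum over removing one remaining piece with nothing left below it):
  1 left: {9}→1
  2 left: {8,9}→1
  3 left: {7,8,9}→1
  4 left: {5,7,8,9}→1  {6,7,8,9}→1
  5 left: {1,6,7,8,9}→1  {4,5,7,8,9}→1  {5,6,7,8,9}→2
  6 left: {0,1,6,7,8,9}→1  {1,5,6,7,8,9}→3  {3,4,5,7,8,9}→1  {4,5,6,7,8,9}→3
  7 left: {0,1,5,6,7,8,9}→4  {1,4,5,6,7,8,9}→6  {2,3,4,5,7,8,9}→1  {3,4,5,6,7,8,9}→4
  8 left: {0,1,4,5,6,7,8,9}→10  {1,3,4,5,6,7,8,9}→10  {2,3,4,5,6,7,8,9}→5
  placing 0:a first → 15 extensions
  placing 2:z first → 20 extensions
total linear extensions = 35

35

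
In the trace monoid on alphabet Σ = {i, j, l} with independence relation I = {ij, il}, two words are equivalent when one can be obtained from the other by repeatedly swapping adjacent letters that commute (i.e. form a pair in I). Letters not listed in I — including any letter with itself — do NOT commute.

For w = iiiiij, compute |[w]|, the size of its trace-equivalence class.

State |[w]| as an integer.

6

drop 0:i onto floor
drop 1:i onto {0:i}
drop 2:i onto {1:i}
drop 3:i onto {2:i}
drop 4:i onto {3:i}
drop 5:j onto floor
ground layer = {0:i, 5:j}
drop-orders for the pieces not yet dropped (sum over which currently-grounded one goes next):
  1 to go: {4} 1  {5} 1
  2 to go: {3,4} 1  {4,5} 2
  3 to go: {2,3,4} 1  {3,4,5} 3
  4 to go: {1,2,3,4} 1  {2,3,4,5} 4
  if 0:i drops first: 5 orders
  if 5:j drops first: 1 orders
heap linearizations: 6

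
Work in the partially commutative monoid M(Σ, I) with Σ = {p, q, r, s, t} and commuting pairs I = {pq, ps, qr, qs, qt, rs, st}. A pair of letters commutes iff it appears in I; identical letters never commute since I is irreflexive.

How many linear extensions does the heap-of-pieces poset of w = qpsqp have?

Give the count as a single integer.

30

0(q) covers ∅
1(p) covers ∅
2(s) covers ∅
3(q) covers 0:q
4(p) covers 1:p
floor of heap: 0:q, 1:p, 2:s
completions by unplaced set U, small U first (add the entries for U minus each lowest piece of U):
  |U|=1: {2}:1  {3}:1  {4}:1
  |U|=2: {0,3}:1  {1,4}:1  {2,3}:2  {2,4}:2  {3,4}:2
  |U|=3: {0,2,3}:3  {0,3,4}:3  {1,2,4}:3  {1,3,4}:3  {2,3,4}:6
  start at 0(q): 12
  start at 1(p): 12
  start at 2(s): 6
sum over floor = 30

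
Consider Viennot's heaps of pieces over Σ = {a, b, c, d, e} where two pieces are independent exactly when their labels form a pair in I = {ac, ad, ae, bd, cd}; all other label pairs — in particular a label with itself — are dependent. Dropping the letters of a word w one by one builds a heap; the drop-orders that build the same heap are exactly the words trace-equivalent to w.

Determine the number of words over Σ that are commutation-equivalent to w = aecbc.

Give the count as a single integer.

piece 0:a — minimal
piece 1:e — minimal
piece 2:c rests on {1:e}
piece 3:b rests on {0:a, 2:c}
piece 4:c rests on {3:b}
minimal pieces: {0:a, 1:e}
ways to finish when only these pieces remain (= sum over removing one remaining piece with nothing left below it):
  1 left: {4}→1
  2 left: {3,4}→1
  3 left: {0,3,4}→1  {2,3,4}→1
  placing 0:a first → 1 extensions
  placing 1:e first → 2 extensions
total linear extensions = 3

3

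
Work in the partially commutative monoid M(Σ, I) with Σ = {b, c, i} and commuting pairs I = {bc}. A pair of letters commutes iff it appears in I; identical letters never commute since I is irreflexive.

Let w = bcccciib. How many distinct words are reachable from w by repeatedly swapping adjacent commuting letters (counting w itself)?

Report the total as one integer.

0(b) covers ∅
1(c) covers ∅
2(c) covers 1:c
3(c) covers 2:c
4(c) covers 3:c
5(i) covers 0:b, 4:c
6(i) covers 5:i
7(b) covers 6:i
floor of heap: 0:b, 1:c
completions by unplaced set U, small U first (add the entries for U minus each lowest piece of U):
  |U|=1: {7}:1
  |U|=2: {6,7}:1
  |U|=3: {5,6,7}:1
  |U|=4: {0,5,6,7}:1  {4,5,6,7}:1
  |U|=5: {0,4,5,6,7}:2  {3,4,5,6,7}:1
  |U|=6: {0,3,4,5,6,7}:3  {2,3,4,5,6,7}:1
  start at 0(b): 1
  start at 1(c): 4
sum over floor = 5

5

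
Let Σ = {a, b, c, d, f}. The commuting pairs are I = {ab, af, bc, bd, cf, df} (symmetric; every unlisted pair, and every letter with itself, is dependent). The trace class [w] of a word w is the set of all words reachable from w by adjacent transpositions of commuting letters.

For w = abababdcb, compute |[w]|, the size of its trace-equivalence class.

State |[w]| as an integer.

piece 0:a — minimal
piece 1:b — minimal
piece 2:a rests on {0:a}
piece 3:b rests on {1:b}
piece 4:a rests on {2:a}
piece 5:b rests on {3:b}
piece 6:d rests on {4:a}
piece 7:c rests on {6:d}
piece 8:b rests on {5:b}
minimal pieces: {0:a, 1:b}
ways to finish when only these pieces remain (= sum over removing one remaining piece with nothing left below it):
  1 left: {7}→1  {8}→1
  2 left: {5,8}→1  {6,7}→1  {7,8}→2
  3 left: {3,5,8}→1  {4,6,7}→1  {5,7,8}→3  {6,7,8}→3
  4 left: {1,3,5,8}→1  {2,4,6,7}→1  {3,5,7,8}→4  {4,6,7,8}→4  {5,6,7,8}→6
  5 left: {0,2,4,6,7}→1  {1,3,5,7,8}→5  {2,4,6,7,8}→5  {3,5,6,7,8}→10  {4,5,6,7,8}→10
  6 left: {0,2,4,6,7,8}→6  {1,3,5,6,7,8}→15  {2,4,5,6,7,8}→15  {3,4,5,6,7,8}→20
  7 left: {0,2,4,5,6,7,8}→21  {1,3,4,5,6,7,8}→35  {2,3,4,5,6,7,8}→35
  placing 0:a first → 70 extensions
  placing 1:b first → 56 extensions
total linear extensions = 126

126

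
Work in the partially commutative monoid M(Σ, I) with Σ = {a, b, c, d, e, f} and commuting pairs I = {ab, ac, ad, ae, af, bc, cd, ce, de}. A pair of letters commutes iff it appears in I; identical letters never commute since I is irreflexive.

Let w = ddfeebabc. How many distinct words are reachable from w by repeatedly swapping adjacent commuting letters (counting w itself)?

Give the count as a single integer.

45

piece 0:d — minimal
piece 1:d rests on {0:d}
piece 2:f rests on {1:d}
piece 3:e rests on {2:f}
piece 4:e rests on {3:e}
piece 5:b rests on {4:e}
piece 6:a — minimal
piece 7:b rests on {5:b}
piece 8:c rests on {2:f}
minimal pieces: {0:d, 6:a}
ways to finish when only these pieces remain (= sum over removing one remaining piece with nothing left below it):
  1 left: {6}→1  {7}→1  {8}→1
  2 left: {5,7}→1  {6,7}→2  {6,8}→2  {7,8}→2
  3 left: {4,5,7}→1  {5,6,7}→3  {5,7,8}→3  {6,7,8}→6
  4 left: {3,4,5,7}→1  {4,5,6,7}→4  {4,5,7,8}→4  {5,6,7,8}→12
  5 left: {3,4,5,6,7}→5  {3,4,5,7,8}→5  {4,5,6,7,8}→20
  6 left: {2,3,4,5,7,8}→5  {3,4,5,6,7,8}→30
  7 left: {1,2,3,4,5,7,8}→5  {2,3,4,5,6,7,8}→35
  placing 0:d first → 40 extensions
  placing 6:a first → 5 extensions
total linear extensions = 45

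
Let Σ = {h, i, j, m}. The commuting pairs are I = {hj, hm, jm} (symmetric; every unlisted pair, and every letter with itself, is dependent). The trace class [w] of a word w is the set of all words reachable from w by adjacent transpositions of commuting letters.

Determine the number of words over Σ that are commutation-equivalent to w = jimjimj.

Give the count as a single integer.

4

#0=j has no predecessor
#1=i depends on [0:j]
#2=m depends on [1:i]
#3=j depends on [1:i]
#4=i depends on [2:m, 3:j]
#5=m depends on [4:i]
#6=j depends on [4:i]
sources: [0:j]
N(rest) = Σ N(rest − s) over sources s of rest; N(one piece) = 1:
  size 1 → [5]=1  [6]=1
  size 2 → [5,6]=2
  size 3 → [4,5,6]=2
  size 4 → [2,4,5,6]=2  [3,4,5,6]=2
  size 5 → [2,3,4,5,6]=4
  first=0(j) contributes 4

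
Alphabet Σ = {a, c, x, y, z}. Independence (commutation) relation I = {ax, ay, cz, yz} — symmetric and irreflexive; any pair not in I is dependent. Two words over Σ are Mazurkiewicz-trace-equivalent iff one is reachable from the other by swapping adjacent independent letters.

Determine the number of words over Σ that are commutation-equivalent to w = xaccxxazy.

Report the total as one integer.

14

piece 0:x — minimal
piece 1:a — minimal
piece 2:c rests on {0:x, 1:a}
piece 3:c rests on {2:c}
piece 4:x rests on {3:c}
piece 5:x rests on {4:x}
piece 6:a rests on {3:c}
piece 7:z rests on {5:x, 6:a}
piece 8:y rests on {5:x}
minimal pieces: {0:x, 1:a}
ways to finish when only these pieces remain (= sum over removing one remaining piece with nothing left below it):
  1 left: {7}→1  {8}→1
  2 left: {6,7}→1  {7,8}→2
  3 left: {5,7,8}→2  {6,7,8}→3
  4 left: {4,5,7,8}→2  {5,6,7,8}→5
  5 left: {4,5,6,7,8}→7
  6 left: {3,4,5,6,7,8}→7
  7 left: {2,3,4,5,6,7,8}→7
  placing 0:x first → 7 extensions
  placing 1:a first → 7 extensions
total linear extensions = 14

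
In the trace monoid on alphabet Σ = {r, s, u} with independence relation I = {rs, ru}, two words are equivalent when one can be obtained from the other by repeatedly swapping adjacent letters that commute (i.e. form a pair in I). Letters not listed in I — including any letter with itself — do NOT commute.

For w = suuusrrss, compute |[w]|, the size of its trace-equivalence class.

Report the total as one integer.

#0=s has no predecessor
#1=u depends on [0:s]
#2=u depends on [1:u]
#3=u depends on [2:u]
#4=s depends on [3:u]
#5=r has no predecessor
#6=r depends on [5:r]
#7=s depends on [4:s]
#8=s depends on [7:s]
sources: [0:s, 5:r]
N(rest) = Σ N(rest − s) over sources s of rest; N(one piece) = 1:
  size 1 → [6]=1  [8]=1
  size 2 → [5,6]=1  [6,8]=2  [7,8]=1
  size 3 → [4,7,8]=1  [5,6,8]=3  [6,7,8]=3
  size 4 → [3,4,7,8]=1  [4,6,7,8]=4  [5,6,7,8]=6
  size 5 → [2,3,4,7,8]=1  [3,4,6,7,8]=5  [4,5,6,7,8]=10
  size 6 → [1,2,3,4,7,8]=1  [2,3,4,6,7,8]=6  [3,4,5,6,7,8]=15
  size 7 → [0,1,2,3,4,7,8]=1  [1,2,3,4,6,7,8]=7  [2,3,4,5,6,7,8]=21
  first=0(s) contributes 28
  first=5(r) contributes 8
|[w]| = 36

36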